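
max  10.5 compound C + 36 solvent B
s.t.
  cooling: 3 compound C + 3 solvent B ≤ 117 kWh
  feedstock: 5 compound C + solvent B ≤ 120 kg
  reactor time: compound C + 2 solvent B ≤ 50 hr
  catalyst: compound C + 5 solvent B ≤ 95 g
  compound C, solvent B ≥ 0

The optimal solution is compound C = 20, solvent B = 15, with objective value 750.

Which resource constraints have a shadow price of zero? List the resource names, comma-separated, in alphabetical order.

cooling: 105/117 (slack 12)
feedstock: 115/120 (slack 5)
reactor time: 50/50 (binding)
catalyst: 95/95 (binding)
By complementary slackness, a constraint with positive slack has shadow price 0 → cooling, feedstock.

cooling, feedstock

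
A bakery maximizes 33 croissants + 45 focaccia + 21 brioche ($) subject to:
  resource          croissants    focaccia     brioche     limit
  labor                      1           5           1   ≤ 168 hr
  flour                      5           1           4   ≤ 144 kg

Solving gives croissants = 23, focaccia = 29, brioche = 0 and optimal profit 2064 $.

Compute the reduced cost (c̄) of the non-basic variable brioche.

At the optimum: labor uses 168 of 168 (binding); flour uses 144 of 144 (binding).
The binding rows give the dual system: 1·y_labor + 5·y_flour = 33 and 5·y_labor + 1·y_flour = 45.
→ y_labor = 8 and y_flour = 5.
Reduced cost of brioche: c₃ − yᵀa₃ = 21 − (8·1 + 5·4) = 21 − 28 = -7.

-7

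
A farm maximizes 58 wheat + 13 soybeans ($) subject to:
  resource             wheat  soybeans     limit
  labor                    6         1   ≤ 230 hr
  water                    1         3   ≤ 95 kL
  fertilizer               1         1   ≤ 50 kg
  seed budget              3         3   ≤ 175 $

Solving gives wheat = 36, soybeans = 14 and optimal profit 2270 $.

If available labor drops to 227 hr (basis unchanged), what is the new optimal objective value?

Binding: labor and fertilizer. Non-binding: water (17 unused), seed budget (25 unused).
Slack constraints have shadow price 0 (complementary slackness).
From A_Bᵀ y = c: 6·y_labor + 1·y_fertilizer = 58; 1·y_labor + 1·y_fertilizer = 13.
Solving: y_labor = 9, y_fertilizer = 4.
Δz = y_labor·Δb = 9 × (-3) = -27, so new z* = 2270 − 27 = 2243.

2243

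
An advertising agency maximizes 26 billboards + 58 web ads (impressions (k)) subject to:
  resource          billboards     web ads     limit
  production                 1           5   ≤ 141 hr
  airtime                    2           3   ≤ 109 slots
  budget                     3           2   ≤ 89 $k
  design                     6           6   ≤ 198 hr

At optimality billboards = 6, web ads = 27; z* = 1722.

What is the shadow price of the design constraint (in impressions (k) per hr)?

Binding: production and design. Non-binding: airtime (16 unused), budget (17 unused).
By complementary slackness, y = 0 for the non-binding constraints.
From A_Bᵀ y = c: 1·y_production + 6·y_design = 26; 5·y_production + 6·y_design = 58.
Solving: y_production = 8, y_design = 3.
Shadow price of design = 3.

3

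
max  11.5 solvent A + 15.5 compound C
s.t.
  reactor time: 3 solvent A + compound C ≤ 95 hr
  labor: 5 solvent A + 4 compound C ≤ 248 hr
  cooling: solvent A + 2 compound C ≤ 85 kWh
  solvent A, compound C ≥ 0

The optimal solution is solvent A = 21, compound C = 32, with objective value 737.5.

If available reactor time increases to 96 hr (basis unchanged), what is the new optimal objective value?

739

Binding: reactor time and cooling. Non-binding: labor (15 unused).
Slack constraints have shadow price 0 (complementary slackness).
The binding rows give the dual system: 3·y_reactor time + 1·y_cooling = 11.5 and 1·y_reactor time + 2·y_cooling = 15.5.
This yields shadow prices y_reactor time = 1.5, y_cooling = 7.
Δz = y_reactor time·Δb = 1.5 × (1) = 1.5, so new z* = 737.5 + 1.5 = 739.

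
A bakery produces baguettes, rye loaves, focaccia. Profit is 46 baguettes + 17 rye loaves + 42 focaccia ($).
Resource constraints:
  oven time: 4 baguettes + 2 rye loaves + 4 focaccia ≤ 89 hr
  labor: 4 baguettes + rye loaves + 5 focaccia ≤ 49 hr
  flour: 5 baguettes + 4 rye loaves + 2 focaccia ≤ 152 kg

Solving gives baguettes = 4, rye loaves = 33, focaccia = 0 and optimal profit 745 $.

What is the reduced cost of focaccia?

-7

At the optimum: oven time uses 82 of 89 (slack = 7); labor uses 49 of 49 (binding); flour uses 152 of 152 (binding).
Since oven time is not tight, its dual is 0.
The binding rows give the dual system: 4·y_labor + 5·y_flour = 46 and 1·y_labor + 4·y_flour = 17.
→ y_labor = 9 and y_flour = 2.
Reduced cost of focaccia: c₃ − yᵀa₃ = 42 − (9·5 + 2·2) = 42 − 49 = -7.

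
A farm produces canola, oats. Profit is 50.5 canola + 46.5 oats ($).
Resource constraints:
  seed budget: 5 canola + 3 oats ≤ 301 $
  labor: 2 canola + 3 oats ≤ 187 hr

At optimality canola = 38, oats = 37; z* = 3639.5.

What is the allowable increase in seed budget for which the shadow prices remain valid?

Binding constraints: seed budget, labor. The basis is B = [[5,3],[2,3]] with det 9.
Per unit increase in seed budget, x* moves by d = (0.3333, -0.2222).
The basis stays optimal until oats reaches 0; allowable increase = 166.5 $.

166.5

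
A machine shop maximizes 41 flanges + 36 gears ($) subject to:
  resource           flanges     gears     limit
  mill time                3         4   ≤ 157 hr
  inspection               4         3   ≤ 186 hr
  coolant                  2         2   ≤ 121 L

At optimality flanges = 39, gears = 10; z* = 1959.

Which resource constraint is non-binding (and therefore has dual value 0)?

coolant

mill time: 157/157 (binding)
inspection: 186/186 (binding)
coolant: 98/121 (slack 23)
By complementary slackness, a constraint with positive slack has shadow price 0 → coolant.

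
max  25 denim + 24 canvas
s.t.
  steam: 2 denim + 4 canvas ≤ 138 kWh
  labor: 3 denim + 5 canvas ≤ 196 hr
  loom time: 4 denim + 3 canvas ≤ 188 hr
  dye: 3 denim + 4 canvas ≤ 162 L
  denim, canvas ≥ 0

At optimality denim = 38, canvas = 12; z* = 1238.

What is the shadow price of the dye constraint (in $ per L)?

Check each constraint at x*: steam 124/138 (slack 14); labor 174/196 (slack 22); loom time 188/188 (tight); dye 162/162 (tight).
By complementary slackness, y = 0 for the non-binding constraints.
The binding rows give the dual system: 4·y_loom time + 3·y_dye = 25 and 3·y_loom time + 4·y_dye = 24.
→ y_loom time = 4 and y_dye = 3.
Shadow price of dye = 3.

3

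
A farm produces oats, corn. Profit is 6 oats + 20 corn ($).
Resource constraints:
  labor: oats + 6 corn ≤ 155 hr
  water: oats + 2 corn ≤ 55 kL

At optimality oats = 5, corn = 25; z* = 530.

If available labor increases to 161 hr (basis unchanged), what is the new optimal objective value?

Both labor and water are binding at x*.
The binding rows give the dual system: 1·y_labor + 1·y_water = 6 and 6·y_labor + 2·y_water = 20.
Solving: y_labor = 2, y_water = 4.
Δz = y_labor·Δb = 2 × (6) = 12, so new z* = 530 + 12 = 542.

542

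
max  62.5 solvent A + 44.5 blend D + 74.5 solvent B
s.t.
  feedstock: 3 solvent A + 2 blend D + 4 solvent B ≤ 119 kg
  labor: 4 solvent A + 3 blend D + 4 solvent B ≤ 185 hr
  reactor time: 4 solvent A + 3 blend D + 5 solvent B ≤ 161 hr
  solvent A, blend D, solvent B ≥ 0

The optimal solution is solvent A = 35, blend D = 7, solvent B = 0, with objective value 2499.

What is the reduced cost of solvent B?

-6

Check each constraint at x*: feedstock 119/119 (tight); labor 161/185 (slack 24); reactor time 161/161 (tight).
Slack constraints have shadow price 0 (complementary slackness).
Dual feasibility on the basic columns requires 3·y_feedstock + 4·y_reactor time = 62.5, 2·y_feedstock + 3·y_reactor time = 44.5.
Solving: y_feedstock = 9.5, y_reactor time = 8.5.
Reduced cost of solvent B: c₃ − yᵀa₃ = 74.5 − (9.5·4 + 8.5·5) = 74.5 − 80.5 = -6.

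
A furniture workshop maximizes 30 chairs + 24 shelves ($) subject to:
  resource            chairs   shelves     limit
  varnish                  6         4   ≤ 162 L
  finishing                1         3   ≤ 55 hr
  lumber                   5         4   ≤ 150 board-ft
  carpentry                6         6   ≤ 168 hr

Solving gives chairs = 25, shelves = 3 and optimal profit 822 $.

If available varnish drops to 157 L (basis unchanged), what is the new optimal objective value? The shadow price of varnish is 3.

Δb = -5, so new z* = 822 + (3)·(-5) = 822 − 15 = 807.

807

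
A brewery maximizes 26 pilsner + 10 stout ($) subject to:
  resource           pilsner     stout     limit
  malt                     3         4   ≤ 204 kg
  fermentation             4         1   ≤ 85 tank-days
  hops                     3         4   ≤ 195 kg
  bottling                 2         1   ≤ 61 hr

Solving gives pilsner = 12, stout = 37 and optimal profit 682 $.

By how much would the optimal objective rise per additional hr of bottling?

Check each constraint at x*: malt 184/204 (slack 20); fermentation 85/85 (tight); hops 184/195 (slack 11); bottling 61/61 (tight).
By complementary slackness, y = 0 for the non-binding constraints.
From A_Bᵀ y = c: 4·y_fermentation + 2·y_bottling = 26; 1·y_fermentation + 1·y_bottling = 10.
This yields shadow prices y_fermentation = 3, y_bottling = 7.
Shadow price of bottling = 7.

7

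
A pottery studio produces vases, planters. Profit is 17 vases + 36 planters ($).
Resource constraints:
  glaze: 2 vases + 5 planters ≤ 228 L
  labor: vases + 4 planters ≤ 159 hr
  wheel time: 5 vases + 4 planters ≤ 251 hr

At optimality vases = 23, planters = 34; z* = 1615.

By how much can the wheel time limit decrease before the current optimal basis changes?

Binding constraints: labor, wheel time. The basis is B = [[1,4],[5,4]] with det -16.
Per unit decrease in wheel time, x* moves by d = (-0.25, 0.0625).
The basis stays optimal until vases reaches 0; allowable decrease = 92 hr.

92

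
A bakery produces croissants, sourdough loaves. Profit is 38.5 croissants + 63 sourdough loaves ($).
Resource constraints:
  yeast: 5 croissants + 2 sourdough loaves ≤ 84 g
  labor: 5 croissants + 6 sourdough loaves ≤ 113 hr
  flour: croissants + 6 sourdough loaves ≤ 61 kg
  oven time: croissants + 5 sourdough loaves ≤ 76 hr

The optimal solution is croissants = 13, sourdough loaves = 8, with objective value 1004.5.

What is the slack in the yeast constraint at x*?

3

yeast used = 5·13 + 2·8 = 81; slack = 84 − 81 = 3.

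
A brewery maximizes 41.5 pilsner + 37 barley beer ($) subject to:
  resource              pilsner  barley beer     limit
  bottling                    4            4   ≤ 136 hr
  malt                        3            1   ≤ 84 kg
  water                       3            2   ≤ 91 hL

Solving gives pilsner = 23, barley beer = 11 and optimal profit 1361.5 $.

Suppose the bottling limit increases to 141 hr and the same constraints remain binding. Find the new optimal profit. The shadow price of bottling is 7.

Δb = 5, so new z* = 1361.5 + (7)·(5) = 1361.5 + 35 = 1396.5.

1396.5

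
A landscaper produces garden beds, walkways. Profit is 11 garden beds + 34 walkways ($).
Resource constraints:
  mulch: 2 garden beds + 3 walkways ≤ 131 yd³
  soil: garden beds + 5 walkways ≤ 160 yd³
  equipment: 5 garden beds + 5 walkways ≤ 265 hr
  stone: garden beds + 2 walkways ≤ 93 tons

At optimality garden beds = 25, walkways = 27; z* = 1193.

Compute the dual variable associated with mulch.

Binding: mulch and soil. Non-binding: equipment (5 unused), stone (14 unused).
Slack constraints have shadow price 0 (complementary slackness).
The binding rows give the dual system: 2·y_mulch + 1·y_soil = 11 and 3·y_mulch + 5·y_soil = 34.
This yields shadow prices y_mulch = 3, y_soil = 5.
Shadow price of mulch = 3.

3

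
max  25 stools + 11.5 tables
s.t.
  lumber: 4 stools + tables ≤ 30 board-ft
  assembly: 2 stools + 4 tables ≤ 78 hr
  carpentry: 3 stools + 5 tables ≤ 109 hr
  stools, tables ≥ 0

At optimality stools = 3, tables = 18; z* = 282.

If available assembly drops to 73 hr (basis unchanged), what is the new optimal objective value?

274.5

At the optimum: lumber uses 30 of 30 (binding); assembly uses 78 of 78 (binding); carpentry uses 99 of 109 (slack = 10).
Since carpentry is not tight, its dual is 0.
Dual feasibility on the basic columns requires 4·y_lumber + 2·y_assembly = 25, 1·y_lumber + 4·y_assembly = 11.5.
Solving: y_lumber = 5.5, y_assembly = 1.5.
Δz = y_assembly·Δb = 1.5 × (-5) = -7.5, so new z* = 282 − 7.5 = 274.5.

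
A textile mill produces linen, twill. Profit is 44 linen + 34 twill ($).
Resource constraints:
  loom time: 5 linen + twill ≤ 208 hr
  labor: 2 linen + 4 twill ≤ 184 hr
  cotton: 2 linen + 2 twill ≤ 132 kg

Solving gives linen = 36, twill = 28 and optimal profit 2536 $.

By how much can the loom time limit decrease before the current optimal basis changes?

162

Binding constraints: loom time, labor. The basis is B = [[5,1],[2,4]] with det 18.
Per unit decrease in loom time, x* moves by d = (-0.2222, 0.1111).
The basis stays optimal until linen reaches 0; allowable decrease = 162 hr.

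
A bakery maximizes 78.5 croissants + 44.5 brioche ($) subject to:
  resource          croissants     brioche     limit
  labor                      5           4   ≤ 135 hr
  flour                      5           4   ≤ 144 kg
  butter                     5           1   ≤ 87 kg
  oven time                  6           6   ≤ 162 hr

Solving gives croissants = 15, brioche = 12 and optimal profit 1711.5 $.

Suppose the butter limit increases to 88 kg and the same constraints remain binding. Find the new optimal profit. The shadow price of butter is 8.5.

Δb = 1, so new z* = 1711.5 + (8.5)·(1) = 1711.5 + 8.5 = 1720.

1720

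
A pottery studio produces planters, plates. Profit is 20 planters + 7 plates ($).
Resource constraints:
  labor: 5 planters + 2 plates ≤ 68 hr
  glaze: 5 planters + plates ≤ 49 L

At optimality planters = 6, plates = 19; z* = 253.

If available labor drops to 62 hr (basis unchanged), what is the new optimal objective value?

235

At the optimum: labor uses 68 of 68 (binding); glaze uses 49 of 49 (binding).
From A_Bᵀ y = c: 5·y_labor + 5·y_glaze = 20; 2·y_labor + 1·y_glaze = 7.
This yields shadow prices y_labor = 3, y_glaze = 1.
Δz = y_labor·Δb = 3 × (-6) = -18, so new z* = 253 − 18 = 235.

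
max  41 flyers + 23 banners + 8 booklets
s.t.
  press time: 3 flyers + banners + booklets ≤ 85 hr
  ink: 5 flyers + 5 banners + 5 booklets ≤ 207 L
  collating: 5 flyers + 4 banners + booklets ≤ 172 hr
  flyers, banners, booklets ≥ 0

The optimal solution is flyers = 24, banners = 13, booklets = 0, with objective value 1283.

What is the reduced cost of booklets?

At the optimum: press time uses 85 of 85 (binding); ink uses 185 of 207 (slack = 22); collating uses 172 of 172 (binding).
Slack constraints have shadow price 0 (complementary slackness).
Dual feasibility on the basic columns requires 3·y_press time + 5·y_collating = 41, 1·y_press time + 4·y_collating = 23.
Solving: y_press time = 7, y_collating = 4.
Reduced cost of booklets: c₃ − yᵀa₃ = 8 − (7·1 + 4·1) = 8 − 11 = -3.

-3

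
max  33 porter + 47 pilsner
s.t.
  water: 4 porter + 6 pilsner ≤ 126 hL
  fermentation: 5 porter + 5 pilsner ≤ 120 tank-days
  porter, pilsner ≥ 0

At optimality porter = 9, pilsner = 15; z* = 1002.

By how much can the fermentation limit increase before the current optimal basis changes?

37.5

Binding constraints: water, fermentation. The basis is B = [[4,6],[5,5]] with det -10.
Per unit increase in fermentation, x* moves by d = (0.6, -0.4).
The basis stays optimal until pilsner reaches 0; allowable increase = 37.5 tank-days.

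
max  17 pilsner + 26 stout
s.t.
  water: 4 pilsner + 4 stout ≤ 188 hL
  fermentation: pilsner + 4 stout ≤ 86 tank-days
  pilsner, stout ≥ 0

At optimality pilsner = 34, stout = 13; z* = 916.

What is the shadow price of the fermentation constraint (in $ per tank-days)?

3

Both water and fermentation are binding at x*.
Dual feasibility on the basic columns requires 4·y_water + 1·y_fermentation = 17, 4·y_water + 4·y_fermentation = 26.
→ y_water = 3.5 and y_fermentation = 3.
Shadow price of fermentation = 3.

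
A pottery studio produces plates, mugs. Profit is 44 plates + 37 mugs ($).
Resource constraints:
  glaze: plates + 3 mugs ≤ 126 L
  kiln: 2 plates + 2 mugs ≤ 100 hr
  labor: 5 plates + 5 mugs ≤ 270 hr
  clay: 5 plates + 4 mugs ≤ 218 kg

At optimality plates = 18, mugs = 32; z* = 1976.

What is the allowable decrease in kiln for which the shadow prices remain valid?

12.8

Binding constraints: kiln, clay. The basis is B = [[2,2],[5,4]] with det -2.
Per unit decrease in kiln, x* moves by d = (2, -2.5).
The basis stays optimal until mugs reaches 0; allowable decrease = 12.8 hr.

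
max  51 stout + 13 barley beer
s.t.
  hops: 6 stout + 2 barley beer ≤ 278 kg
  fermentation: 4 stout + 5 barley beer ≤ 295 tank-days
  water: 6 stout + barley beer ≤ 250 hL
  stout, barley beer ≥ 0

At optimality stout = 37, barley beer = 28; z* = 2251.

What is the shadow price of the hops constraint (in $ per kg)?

Check each constraint at x*: hops 278/278 (tight); fermentation 288/295 (slack 7); water 250/250 (tight).
By complementary slackness, y = 0 for the non-binding constraint.
The binding rows give the dual system: 6·y_hops + 6·y_water = 51 and 2·y_hops + 1·y_water = 13.
This yields shadow prices y_hops = 4.5, y_water = 4.
Shadow price of hops = 4.5.

4.5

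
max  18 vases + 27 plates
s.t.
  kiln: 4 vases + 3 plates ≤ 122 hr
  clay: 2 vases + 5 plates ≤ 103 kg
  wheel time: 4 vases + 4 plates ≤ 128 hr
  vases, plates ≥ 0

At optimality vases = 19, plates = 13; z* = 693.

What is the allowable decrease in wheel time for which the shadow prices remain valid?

45.6

Binding constraints: clay, wheel time. The basis is B = [[2,5],[4,4]] with det -12.
Per unit decrease in wheel time, x* moves by d = (-0.4167, 0.1667).
The basis stays optimal until vases reaches 0; allowable decrease = 45.6 hr.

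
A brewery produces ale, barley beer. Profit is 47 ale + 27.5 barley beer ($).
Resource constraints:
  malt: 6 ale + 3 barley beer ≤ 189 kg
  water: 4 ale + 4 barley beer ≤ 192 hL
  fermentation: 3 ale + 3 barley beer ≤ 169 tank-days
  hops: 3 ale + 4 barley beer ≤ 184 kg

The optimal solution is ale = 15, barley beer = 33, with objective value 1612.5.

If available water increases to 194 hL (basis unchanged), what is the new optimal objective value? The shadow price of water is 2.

Δb = 2, so new z* = 1612.5 + (2)·(2) = 1612.5 + 4 = 1616.5.

1616.5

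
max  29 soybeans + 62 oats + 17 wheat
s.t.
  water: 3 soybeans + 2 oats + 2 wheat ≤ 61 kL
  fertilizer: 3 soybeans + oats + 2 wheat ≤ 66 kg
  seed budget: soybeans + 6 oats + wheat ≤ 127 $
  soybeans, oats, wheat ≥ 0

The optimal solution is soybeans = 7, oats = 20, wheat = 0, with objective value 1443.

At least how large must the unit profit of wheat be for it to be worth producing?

22

At the optimum: water uses 61 of 61 (binding); fertilizer uses 41 of 66 (slack = 25); seed budget uses 127 of 127 (binding).
Since fertilizer is not tight, its dual is 0.
From A_Bᵀ y = c: 3·y_water + 1·y_seed budget = 29; 2·y_water + 6·y_seed budget = 62.
→ y_water = 7 and y_seed budget = 8.
wheat enters the basis when its profit ≥ yᵀa₃ = 7·2 + 8·1 = 22.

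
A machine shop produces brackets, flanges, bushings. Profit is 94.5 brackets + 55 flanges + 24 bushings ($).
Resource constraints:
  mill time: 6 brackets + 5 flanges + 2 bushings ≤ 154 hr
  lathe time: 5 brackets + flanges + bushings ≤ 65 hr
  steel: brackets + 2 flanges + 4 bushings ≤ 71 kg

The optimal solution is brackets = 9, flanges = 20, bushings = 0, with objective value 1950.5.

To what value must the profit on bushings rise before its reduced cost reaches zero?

At the optimum: mill time uses 154 of 154 (binding); lathe time uses 65 of 65 (binding); steel uses 49 of 71 (slack = 22).
Slack constraints have shadow price 0 (complementary slackness).
The binding rows give the dual system: 6·y_mill time + 5·y_lathe time = 94.5 and 5·y_mill time + 1·y_lathe time = 55.
Solving: y_mill time = 9.5, y_lathe time = 7.5.
bushings enters the basis when its profit ≥ yᵀa₃ = 9.5·2 + 7.5·1 = 26.5.

26.5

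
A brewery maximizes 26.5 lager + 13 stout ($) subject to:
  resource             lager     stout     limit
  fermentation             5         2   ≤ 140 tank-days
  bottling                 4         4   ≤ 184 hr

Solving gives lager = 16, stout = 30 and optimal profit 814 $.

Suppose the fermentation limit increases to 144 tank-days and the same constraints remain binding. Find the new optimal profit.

832

Both fermentation and bottling are binding at x*.
The binding rows give the dual system: 5·y_fermentation + 4·y_bottling = 26.5 and 2·y_fermentation + 4·y_bottling = 13.
Solving: y_fermentation = 4.5, y_bottling = 1.
Δz = y_fermentation·Δb = 4.5 × (4) = 18, so new z* = 814 + 18 = 832.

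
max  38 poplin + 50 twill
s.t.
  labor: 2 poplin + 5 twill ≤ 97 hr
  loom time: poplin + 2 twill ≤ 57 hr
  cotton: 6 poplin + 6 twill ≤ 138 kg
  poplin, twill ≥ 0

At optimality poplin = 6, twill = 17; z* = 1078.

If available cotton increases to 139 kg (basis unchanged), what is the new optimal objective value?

Check each constraint at x*: labor 97/97 (tight); loom time 40/57 (slack 17); cotton 138/138 (tight).
Slack constraints have shadow price 0 (complementary slackness).
The binding rows give the dual system: 2·y_labor + 6·y_cotton = 38 and 5·y_labor + 6·y_cotton = 50.
→ y_labor = 4 and y_cotton = 5.
Δz = y_cotton·Δb = 5 × (1) = 5, so new z* = 1078 + 5 = 1083.

1083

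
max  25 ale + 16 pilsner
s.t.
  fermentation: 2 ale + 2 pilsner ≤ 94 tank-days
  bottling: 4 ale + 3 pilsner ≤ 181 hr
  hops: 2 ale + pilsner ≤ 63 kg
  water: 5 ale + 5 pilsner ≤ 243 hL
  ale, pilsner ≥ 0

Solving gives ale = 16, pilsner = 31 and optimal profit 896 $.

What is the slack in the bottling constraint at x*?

24

bottling used = 4·16 + 3·31 = 157; slack = 181 − 157 = 24.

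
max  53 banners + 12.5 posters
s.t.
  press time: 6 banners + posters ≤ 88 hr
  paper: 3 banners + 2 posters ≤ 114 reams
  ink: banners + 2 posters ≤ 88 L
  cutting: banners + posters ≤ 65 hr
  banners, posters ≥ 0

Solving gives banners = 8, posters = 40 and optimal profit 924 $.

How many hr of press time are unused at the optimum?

0

press time used = 6·8 + 1·40 = 88; slack = 88 − 88 = 0.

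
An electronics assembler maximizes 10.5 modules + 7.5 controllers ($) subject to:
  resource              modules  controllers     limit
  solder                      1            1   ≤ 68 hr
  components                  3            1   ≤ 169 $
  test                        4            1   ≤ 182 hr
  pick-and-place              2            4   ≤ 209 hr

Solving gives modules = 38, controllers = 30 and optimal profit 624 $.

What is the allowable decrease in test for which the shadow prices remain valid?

Binding constraints: solder, test. The basis is B = [[1,1],[4,1]] with det -3.
Per unit decrease in test, x* moves by d = (-0.3333, 0.3333).
The basis stays optimal until pick-and-place becomes binding; allowable decrease = 19.5 hr.

19.5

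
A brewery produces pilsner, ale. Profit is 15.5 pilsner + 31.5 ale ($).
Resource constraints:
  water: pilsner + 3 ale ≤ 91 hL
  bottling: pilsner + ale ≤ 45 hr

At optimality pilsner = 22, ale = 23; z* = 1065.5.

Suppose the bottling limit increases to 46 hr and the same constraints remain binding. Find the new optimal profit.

1073

Check each constraint at x*: water 91/91 (tight); bottling 45/45 (tight).
Dual feasibility on the basic columns requires 1·y_water + 1·y_bottling = 15.5, 3·y_water + 1·y_bottling = 31.5.
This yields shadow prices y_water = 8, y_bottling = 7.5.
Δz = y_bottling·Δb = 7.5 × (1) = 7.5, so new z* = 1065.5 + 7.5 = 1073.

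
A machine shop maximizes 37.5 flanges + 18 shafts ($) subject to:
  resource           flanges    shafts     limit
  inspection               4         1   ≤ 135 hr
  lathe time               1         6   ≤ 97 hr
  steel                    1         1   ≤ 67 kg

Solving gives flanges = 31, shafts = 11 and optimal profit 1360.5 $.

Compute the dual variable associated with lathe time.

1.5

Check each constraint at x*: inspection 135/135 (tight); lathe time 97/97 (tight); steel 42/67 (slack 25).
By complementary slackness, y = 0 for the non-binding constraint.
From A_Bᵀ y = c: 4·y_inspection + 1·y_lathe time = 37.5; 1·y_inspection + 6·y_lathe time = 18.
Solving: y_inspection = 9, y_lathe time = 1.5.
Shadow price of lathe time = 1.5.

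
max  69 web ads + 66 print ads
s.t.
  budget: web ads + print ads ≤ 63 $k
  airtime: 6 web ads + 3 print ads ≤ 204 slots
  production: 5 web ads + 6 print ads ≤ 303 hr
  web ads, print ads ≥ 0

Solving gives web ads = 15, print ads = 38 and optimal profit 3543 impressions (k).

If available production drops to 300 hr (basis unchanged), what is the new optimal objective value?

3516

Binding: airtime and production. Non-binding: budget (10 unused).
Since budget is not tight, its dual is 0.
The binding rows give the dual system: 6·y_airtime + 5·y_production = 69 and 3·y_airtime + 6·y_production = 66.
→ y_airtime = 4 and y_production = 9.
Δz = y_production·Δb = 9 × (-3) = -27, so new z* = 3543 − 27 = 3516.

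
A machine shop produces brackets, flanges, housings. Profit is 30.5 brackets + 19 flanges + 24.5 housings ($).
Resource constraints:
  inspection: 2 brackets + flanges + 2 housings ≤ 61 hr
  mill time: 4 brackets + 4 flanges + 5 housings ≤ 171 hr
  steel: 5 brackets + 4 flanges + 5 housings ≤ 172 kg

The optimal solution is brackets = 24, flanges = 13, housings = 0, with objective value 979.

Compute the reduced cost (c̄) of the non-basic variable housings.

Binding: inspection and steel. Non-binding: mill time (23 unused).
Slack constraints have shadow price 0 (complementary slackness).
Dual feasibility on the basic columns requires 2·y_inspection + 5·y_steel = 30.5, 1·y_inspection + 4·y_steel = 19.
→ y_inspection = 9 and y_steel = 2.5.
Reduced cost of housings: c₃ − yᵀa₃ = 24.5 − (9·2 + 2.5·5) = 24.5 − 30.5 = -6.

-6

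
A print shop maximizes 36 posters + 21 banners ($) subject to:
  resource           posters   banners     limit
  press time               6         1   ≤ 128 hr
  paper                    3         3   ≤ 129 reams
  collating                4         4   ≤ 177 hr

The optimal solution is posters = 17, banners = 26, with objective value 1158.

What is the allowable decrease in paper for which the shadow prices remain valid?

65

Binding constraints: press time, paper. The basis is B = [[6,1],[3,3]] with det 15.
Per unit decrease in paper, x* moves by d = (0.0667, -0.4).
The basis stays optimal until banners reaches 0; allowable decrease = 65 reams.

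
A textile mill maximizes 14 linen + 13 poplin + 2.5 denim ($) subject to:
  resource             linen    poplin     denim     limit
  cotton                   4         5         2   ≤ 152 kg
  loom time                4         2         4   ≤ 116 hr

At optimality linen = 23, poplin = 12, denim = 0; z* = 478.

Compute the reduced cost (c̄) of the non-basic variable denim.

Check each constraint at x*: cotton 152/152 (tight); loom time 116/116 (tight).
Dual feasibility on the basic columns requires 4·y_cotton + 4·y_loom time = 14, 5·y_cotton + 2·y_loom time = 13.
Solving: y_cotton = 2, y_loom time = 1.5.
Reduced cost of denim: c₃ − yᵀa₃ = 2.5 − (2·2 + 1.5·4) = 2.5 − 10 = -7.5.

-7.5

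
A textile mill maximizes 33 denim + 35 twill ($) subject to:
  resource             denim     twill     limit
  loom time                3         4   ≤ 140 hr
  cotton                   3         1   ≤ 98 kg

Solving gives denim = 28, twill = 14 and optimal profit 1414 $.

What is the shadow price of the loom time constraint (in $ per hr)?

Both loom time and cotton are binding at x*.
Dual feasibility on the basic columns requires 3·y_loom time + 3·y_cotton = 33, 4·y_loom time + 1·y_cotton = 35.
Solving: y_loom time = 8, y_cotton = 3.
Shadow price of loom time = 8.

8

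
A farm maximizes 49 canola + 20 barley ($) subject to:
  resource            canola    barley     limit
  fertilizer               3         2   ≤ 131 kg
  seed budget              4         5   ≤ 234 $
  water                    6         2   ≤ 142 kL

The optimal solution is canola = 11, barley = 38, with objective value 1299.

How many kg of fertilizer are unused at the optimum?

22

fertilizer used = 3·11 + 2·38 = 109; slack = 131 − 109 = 22.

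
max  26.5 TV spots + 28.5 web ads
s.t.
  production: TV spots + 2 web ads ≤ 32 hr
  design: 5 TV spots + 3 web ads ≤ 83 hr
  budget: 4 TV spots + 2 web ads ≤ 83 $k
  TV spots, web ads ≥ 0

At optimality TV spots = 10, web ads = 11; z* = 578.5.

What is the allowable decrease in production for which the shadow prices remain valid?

Binding constraints: production, design. The basis is B = [[1,2],[5,3]] with det -7.
Per unit decrease in production, x* moves by d = (0.4286, -0.7143).
The basis stays optimal until web ads reaches 0; allowable decrease = 15.4 hr.

15.4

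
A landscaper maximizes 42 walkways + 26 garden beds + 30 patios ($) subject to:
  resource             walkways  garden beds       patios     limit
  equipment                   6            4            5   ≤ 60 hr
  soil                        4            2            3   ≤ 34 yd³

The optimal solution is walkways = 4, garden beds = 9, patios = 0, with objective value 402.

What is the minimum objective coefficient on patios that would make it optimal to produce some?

Both equipment and soil are binding at x*.
The binding rows give the dual system: 6·y_equipment + 4·y_soil = 42 and 4·y_equipment + 2·y_soil = 26.
→ y_equipment = 5 and y_soil = 3.
patios enters the basis when its profit ≥ yᵀa₃ = 5·5 + 3·3 = 34.

34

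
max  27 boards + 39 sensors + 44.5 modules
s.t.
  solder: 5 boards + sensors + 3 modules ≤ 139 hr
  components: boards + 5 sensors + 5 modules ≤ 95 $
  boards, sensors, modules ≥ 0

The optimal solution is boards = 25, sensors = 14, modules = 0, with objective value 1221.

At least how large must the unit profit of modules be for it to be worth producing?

At the optimum: solder uses 139 of 139 (binding); components uses 95 of 95 (binding).
The binding rows give the dual system: 5·y_solder + 1·y_components = 27 and 1·y_solder + 5·y_components = 39.
Solving: y_solder = 4, y_components = 7.
modules enters the basis when its profit ≥ yᵀa₃ = 4·3 + 7·5 = 47.

47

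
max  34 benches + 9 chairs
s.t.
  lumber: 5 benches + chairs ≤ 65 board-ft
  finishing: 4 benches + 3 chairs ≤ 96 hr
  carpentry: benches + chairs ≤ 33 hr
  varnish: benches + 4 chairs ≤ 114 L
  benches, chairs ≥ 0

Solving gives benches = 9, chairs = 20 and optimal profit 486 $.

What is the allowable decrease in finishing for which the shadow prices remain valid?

44

Binding constraints: lumber, finishing. The basis is B = [[5,1],[4,3]] with det 11.
Per unit decrease in finishing, x* moves by d = (0.0909, -0.4545).
The basis stays optimal until chairs reaches 0; allowable decrease = 44 hr.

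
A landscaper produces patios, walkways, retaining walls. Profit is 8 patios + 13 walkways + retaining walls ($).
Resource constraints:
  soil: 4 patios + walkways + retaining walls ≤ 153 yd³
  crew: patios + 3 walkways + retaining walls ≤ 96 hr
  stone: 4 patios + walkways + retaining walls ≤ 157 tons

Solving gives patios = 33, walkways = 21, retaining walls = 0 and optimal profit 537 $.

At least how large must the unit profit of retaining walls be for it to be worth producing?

Check each constraint at x*: soil 153/153 (tight); crew 96/96 (tight); stone 153/157 (slack 4).
Since stone is not tight, its dual is 0.
From A_Bᵀ y = c: 4·y_soil + 1·y_crew = 8; 1·y_soil + 3·y_crew = 13.
This yields shadow prices y_soil = 1, y_crew = 4.
retaining walls enters the basis when its profit ≥ yᵀa₃ = 1·1 + 4·1 = 5.

5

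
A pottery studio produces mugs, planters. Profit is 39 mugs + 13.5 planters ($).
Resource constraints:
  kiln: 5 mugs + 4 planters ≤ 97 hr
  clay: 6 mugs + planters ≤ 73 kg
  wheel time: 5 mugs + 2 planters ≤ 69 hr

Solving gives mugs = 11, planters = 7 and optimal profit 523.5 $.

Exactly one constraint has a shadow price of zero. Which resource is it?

kiln: 83/97 (slack 14)
clay: 73/73 (binding)
wheel time: 69/69 (binding)
By complementary slackness, a constraint with positive slack has shadow price 0 → kiln.

kiln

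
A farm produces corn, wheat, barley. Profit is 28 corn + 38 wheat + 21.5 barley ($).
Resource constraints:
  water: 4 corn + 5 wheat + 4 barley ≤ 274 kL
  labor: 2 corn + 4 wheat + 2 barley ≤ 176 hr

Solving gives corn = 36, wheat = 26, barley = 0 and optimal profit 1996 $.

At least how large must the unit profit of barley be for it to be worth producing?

Both water and labor are binding at x*.
From A_Bᵀ y = c: 4·y_water + 2·y_labor = 28; 5·y_water + 4·y_labor = 38.
Solving: y_water = 6, y_labor = 2.
barley enters the basis when its profit ≥ yᵀa₃ = 6·4 + 2·2 = 28.

28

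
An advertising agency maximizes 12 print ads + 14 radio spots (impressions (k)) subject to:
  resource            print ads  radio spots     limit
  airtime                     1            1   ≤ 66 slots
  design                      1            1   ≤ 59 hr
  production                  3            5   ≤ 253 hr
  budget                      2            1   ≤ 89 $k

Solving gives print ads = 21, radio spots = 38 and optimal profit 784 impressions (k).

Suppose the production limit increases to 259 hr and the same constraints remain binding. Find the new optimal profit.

790

Check each constraint at x*: airtime 59/66 (slack 7); design 59/59 (tight); production 253/253 (tight); budget 80/89 (slack 9).
By complementary slackness, y = 0 for the non-binding constraints.
The binding rows give the dual system: 1·y_design + 3·y_production = 12 and 1·y_design + 5·y_production = 14.
This yields shadow prices y_design = 9, y_production = 1.
Δz = y_production·Δb = 1 × (6) = 6, so new z* = 784 + 6 = 790.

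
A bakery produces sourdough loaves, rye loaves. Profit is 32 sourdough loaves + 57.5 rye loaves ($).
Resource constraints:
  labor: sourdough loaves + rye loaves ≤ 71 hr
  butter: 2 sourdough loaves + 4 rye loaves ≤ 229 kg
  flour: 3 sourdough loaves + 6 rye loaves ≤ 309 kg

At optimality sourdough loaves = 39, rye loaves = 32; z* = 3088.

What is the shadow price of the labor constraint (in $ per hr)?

6.5

Binding: labor and flour. Non-binding: butter (23 unused).
Since butter is not tight, its dual is 0.
From A_Bᵀ y = c: 1·y_labor + 3·y_flour = 32; 1·y_labor + 6·y_flour = 57.5.
This yields shadow prices y_labor = 6.5, y_flour = 8.5.
Shadow price of labor = 6.5.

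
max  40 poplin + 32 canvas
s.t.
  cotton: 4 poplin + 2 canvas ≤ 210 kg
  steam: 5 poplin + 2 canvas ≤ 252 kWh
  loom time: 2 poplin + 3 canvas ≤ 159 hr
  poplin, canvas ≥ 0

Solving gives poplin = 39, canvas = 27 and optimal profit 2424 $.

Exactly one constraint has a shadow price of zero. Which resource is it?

steam

cotton: 210/210 (binding)
steam: 249/252 (slack 3)
loom time: 159/159 (binding)
By complementary slackness, a constraint with positive slack has shadow price 0 → steam.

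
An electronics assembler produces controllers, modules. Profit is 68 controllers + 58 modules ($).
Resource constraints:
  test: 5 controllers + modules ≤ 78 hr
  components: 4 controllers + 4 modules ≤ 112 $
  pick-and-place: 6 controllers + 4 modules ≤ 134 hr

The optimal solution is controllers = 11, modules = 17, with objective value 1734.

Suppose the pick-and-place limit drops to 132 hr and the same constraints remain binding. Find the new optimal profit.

Binding: components and pick-and-place. Non-binding: test (6 unused).
Slack constraints have shadow price 0 (complementary slackness).
The binding rows give the dual system: 4·y_components + 6·y_pick-and-place = 68 and 4·y_components + 4·y_pick-and-place = 58.
→ y_components = 9.5 and y_pick-and-place = 5.
Δz = y_pick-and-place·Δb = 5 × (-2) = -10, so new z* = 1734 − 10 = 1724.

1724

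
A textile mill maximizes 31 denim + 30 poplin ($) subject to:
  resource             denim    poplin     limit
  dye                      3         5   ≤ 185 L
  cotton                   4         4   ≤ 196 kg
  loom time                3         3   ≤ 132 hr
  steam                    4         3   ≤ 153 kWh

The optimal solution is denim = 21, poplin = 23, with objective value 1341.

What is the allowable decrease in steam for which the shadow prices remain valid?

3.5

Binding constraints: loom time, steam. The basis is B = [[3,3],[4,3]] with det -3.
Per unit decrease in steam, x* moves by d = (-1, 1).
The basis stays optimal until dye becomes binding; allowable decrease = 3.5 kWh.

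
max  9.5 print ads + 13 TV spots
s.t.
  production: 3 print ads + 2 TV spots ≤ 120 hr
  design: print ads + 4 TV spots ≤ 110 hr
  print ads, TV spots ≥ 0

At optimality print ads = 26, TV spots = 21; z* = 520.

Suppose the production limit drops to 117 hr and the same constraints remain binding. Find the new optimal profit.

At the optimum: production uses 120 of 120 (binding); design uses 110 of 110 (binding).
Dual feasibility on the basic columns requires 3·y_production + 1·y_design = 9.5, 2·y_production + 4·y_design = 13.
This yields shadow prices y_production = 2.5, y_design = 2.
Δz = y_production·Δb = 2.5 × (-3) = -7.5, so new z* = 520 − 7.5 = 512.5.

512.5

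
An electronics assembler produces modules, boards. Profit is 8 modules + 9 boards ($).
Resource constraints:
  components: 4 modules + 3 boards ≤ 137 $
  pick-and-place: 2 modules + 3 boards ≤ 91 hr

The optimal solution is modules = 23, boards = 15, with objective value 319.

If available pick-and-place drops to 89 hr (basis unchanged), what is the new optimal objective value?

315

Check each constraint at x*: components 137/137 (tight); pick-and-place 91/91 (tight).
Dual feasibility on the basic columns requires 4·y_components + 2·y_pick-and-place = 8, 3·y_components + 3·y_pick-and-place = 9.
→ y_components = 1 and y_pick-and-place = 2.
Δz = y_pick-and-place·Δb = 2 × (-2) = -4, so new z* = 319 − 4 = 315.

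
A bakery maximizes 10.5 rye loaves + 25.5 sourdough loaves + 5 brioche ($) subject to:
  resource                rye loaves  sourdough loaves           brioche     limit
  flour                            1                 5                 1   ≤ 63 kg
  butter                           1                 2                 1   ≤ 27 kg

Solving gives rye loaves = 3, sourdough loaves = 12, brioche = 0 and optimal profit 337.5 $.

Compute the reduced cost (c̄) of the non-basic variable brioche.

At the optimum: flour uses 63 of 63 (binding); butter uses 27 of 27 (binding).
Dual feasibility on the basic columns requires 1·y_flour + 1·y_butter = 10.5, 5·y_flour + 2·y_butter = 25.5.
This yields shadow prices y_flour = 1.5, y_butter = 9.
Reduced cost of brioche: c₃ − yᵀa₃ = 5 − (1.5·1 + 9·1) = 5 − 10.5 = -5.5.

-5.5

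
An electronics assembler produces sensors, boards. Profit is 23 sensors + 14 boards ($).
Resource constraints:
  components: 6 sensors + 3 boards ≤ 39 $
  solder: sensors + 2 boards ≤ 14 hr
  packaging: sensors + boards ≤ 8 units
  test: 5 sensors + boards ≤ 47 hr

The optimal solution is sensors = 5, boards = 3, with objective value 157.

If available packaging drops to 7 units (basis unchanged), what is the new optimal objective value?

152

At the optimum: components uses 39 of 39 (binding); solder uses 11 of 14 (slack = 3); packaging uses 8 of 8 (binding); test uses 28 of 47 (slack = 19).
Since solder, test are not tight, their duals are 0.
The binding rows give the dual system: 6·y_components + 1·y_packaging = 23 and 3·y_components + 1·y_packaging = 14.
Solving: y_components = 3, y_packaging = 5.
Δz = y_packaging·Δb = 5 × (-1) = -5, so new z* = 157 − 5 = 152.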